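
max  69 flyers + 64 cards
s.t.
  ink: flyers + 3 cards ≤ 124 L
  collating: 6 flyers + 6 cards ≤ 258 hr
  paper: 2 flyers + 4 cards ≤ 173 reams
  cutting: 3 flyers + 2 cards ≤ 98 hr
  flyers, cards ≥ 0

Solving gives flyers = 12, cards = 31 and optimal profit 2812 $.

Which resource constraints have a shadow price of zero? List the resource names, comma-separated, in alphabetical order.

ink: 105/124 (slack 19)
collating: 258/258 (binding)
paper: 148/173 (slack 25)
cutting: 98/98 (binding)
By complementary slackness, a constraint with positive slack has shadow price 0 → ink, paper.

ink, paper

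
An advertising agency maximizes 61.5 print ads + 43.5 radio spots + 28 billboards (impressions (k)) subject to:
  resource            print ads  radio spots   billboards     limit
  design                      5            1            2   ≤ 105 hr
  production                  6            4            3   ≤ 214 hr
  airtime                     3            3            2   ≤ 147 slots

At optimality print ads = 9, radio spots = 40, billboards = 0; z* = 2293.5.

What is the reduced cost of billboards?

Check each constraint at x*: design 85/105 (slack 20); production 214/214 (tight); airtime 147/147 (tight).
By complementary slackness, y = 0 for the non-binding constraint.
Dual feasibility on the basic columns requires 6·y_production + 3·y_airtime = 61.5, 4·y_production + 3·y_airtime = 43.5.
This yields shadow prices y_production = 9, y_airtime = 2.5.
Reduced cost of billboards: c₃ − yᵀa₃ = 28 − (9·3 + 2.5·2) = 28 − 32 = -4.

-4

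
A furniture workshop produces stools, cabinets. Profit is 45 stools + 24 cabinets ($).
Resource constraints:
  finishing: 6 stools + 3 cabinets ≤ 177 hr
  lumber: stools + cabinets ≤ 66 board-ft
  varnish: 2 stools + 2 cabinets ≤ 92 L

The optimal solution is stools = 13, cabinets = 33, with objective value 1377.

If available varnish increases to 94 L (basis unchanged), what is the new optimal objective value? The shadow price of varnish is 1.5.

1380

Δb = 2, so new z* = 1377 + (1.5)·(2) = 1377 + 3 = 1380.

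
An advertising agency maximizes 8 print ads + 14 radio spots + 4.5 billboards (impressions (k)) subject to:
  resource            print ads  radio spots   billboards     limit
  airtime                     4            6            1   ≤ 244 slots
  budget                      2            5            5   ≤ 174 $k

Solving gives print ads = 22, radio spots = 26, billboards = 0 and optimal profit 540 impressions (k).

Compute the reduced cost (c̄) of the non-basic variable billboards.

Both airtime and budget are binding at x*.
The binding rows give the dual system: 4·y_airtime + 2·y_budget = 8 and 6·y_airtime + 5·y_budget = 14.
→ y_airtime = 1.5 and y_budget = 1.
Reduced cost of billboards: c₃ − yᵀa₃ = 4.5 − (1.5·1 + 1·5) = 4.5 − 6.5 = -2.

-2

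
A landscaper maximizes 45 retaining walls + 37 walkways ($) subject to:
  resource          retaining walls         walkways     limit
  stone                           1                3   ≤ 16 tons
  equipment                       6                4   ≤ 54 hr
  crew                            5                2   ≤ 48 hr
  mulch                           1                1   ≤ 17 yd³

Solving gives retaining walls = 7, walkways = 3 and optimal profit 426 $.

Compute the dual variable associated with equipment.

At the optimum: stone uses 16 of 16 (binding); equipment uses 54 of 54 (binding); crew uses 41 of 48 (slack = 7); mulch uses 10 of 17 (slack = 7).
By complementary slackness, y = 0 for the non-binding constraints.
From A_Bᵀ y = c: 1·y_stone + 6·y_equipment = 45; 3·y_stone + 4·y_equipment = 37.
This yields shadow prices y_stone = 3, y_equipment = 7.
Shadow price of equipment = 7.

7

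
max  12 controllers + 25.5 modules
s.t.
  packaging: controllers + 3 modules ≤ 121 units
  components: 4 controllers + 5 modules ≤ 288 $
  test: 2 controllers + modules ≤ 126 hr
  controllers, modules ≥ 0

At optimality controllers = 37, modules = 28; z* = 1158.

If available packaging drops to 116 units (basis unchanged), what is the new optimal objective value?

Check each constraint at x*: packaging 121/121 (tight); components 288/288 (tight); test 102/126 (slack 24).
By complementary slackness, y = 0 for the non-binding constraint.
The binding rows give the dual system: 1·y_packaging + 4·y_components = 12 and 3·y_packaging + 5·y_components = 25.5.
This yields shadow prices y_packaging = 6, y_components = 1.5.
Δz = y_packaging·Δb = 6 × (-5) = -30, so new z* = 1158 − 30 = 1128.

1128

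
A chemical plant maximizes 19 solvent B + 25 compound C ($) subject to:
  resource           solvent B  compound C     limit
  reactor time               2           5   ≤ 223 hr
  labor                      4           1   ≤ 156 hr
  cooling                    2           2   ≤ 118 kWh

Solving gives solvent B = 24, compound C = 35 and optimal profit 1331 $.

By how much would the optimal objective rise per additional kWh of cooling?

Binding: reactor time and cooling. Non-binding: labor (25 unused).
Since labor is not tight, its dual is 0.
Dual feasibility on the basic columns requires 2·y_reactor time + 2·y_cooling = 19, 5·y_reactor time + 2·y_cooling = 25.
→ y_reactor time = 2 and y_cooling = 7.5.
Shadow price of cooling = 7.5.

7.5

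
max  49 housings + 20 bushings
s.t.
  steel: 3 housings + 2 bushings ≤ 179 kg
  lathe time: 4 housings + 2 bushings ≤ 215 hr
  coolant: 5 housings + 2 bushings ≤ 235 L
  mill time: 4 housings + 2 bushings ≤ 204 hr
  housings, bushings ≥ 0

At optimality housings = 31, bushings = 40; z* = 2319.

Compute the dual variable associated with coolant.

9

Check each constraint at x*: steel 173/179 (slack 6); lathe time 204/215 (slack 11); coolant 235/235 (tight); mill time 204/204 (tight).
Since steel, lathe time are not tight, their duals are 0.
From A_Bᵀ y = c: 5·y_coolant + 4·y_mill time = 49; 2·y_coolant + 2·y_mill time = 20.
This yields shadow prices y_coolant = 9, y_mill time = 1.
Shadow price of coolant = 9.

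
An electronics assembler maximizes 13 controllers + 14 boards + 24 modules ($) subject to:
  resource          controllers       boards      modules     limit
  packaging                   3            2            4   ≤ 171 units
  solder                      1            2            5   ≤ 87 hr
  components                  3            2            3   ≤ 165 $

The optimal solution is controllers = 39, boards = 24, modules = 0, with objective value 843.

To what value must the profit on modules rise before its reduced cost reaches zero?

29

Check each constraint at x*: packaging 165/171 (slack 6); solder 87/87 (tight); components 165/165 (tight).
Since packaging is not tight, its dual is 0.
From A_Bᵀ y = c: 1·y_solder + 3·y_components = 13; 2·y_solder + 2·y_components = 14.
This yields shadow prices y_solder = 4, y_components = 3.
modules enters the basis when its profit ≥ yᵀa₃ = 4·5 + 3·3 = 29.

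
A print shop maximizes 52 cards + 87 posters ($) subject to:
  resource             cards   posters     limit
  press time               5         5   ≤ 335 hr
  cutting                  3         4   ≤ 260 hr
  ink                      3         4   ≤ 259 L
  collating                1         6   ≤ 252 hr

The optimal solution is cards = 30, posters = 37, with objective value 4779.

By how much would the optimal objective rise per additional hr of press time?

9

Binding: press time and collating. Non-binding: cutting (22 unused), ink (21 unused).
Slack constraints have shadow price 0 (complementary slackness).
The binding rows give the dual system: 5·y_press time + 1·y_collating = 52 and 5·y_press time + 6·y_collating = 87.
→ y_press time = 9 and y_collating = 7.
Shadow price of press time = 9.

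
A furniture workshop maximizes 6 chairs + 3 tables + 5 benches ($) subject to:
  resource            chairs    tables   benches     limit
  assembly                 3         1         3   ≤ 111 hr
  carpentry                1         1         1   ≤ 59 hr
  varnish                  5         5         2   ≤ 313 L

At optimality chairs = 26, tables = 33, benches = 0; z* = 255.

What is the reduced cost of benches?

-1

Check each constraint at x*: assembly 111/111 (tight); carpentry 59/59 (tight); varnish 295/313 (slack 18).
Slack constraints have shadow price 0 (complementary slackness).
The binding rows give the dual system: 3·y_assembly + 1·y_carpentry = 6 and 1·y_assembly + 1·y_carpentry = 3.
This yields shadow prices y_assembly = 1.5, y_carpentry = 1.5.
Reduced cost of benches: c₃ − yᵀa₃ = 5 − (1.5·3 + 1.5·1) = 5 − 6 = -1.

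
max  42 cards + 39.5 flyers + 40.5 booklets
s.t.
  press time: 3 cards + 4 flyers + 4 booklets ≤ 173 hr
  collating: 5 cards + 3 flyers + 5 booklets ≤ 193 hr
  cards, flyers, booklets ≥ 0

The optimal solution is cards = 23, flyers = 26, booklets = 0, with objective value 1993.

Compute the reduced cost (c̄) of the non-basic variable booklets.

At the optimum: press time uses 173 of 173 (binding); collating uses 193 of 193 (binding).
Dual feasibility on the basic columns requires 3·y_press time + 5·y_collating = 42, 4·y_press time + 3·y_collating = 39.5.
→ y_press time = 6.5 and y_collating = 4.5.
Reduced cost of booklets: c₃ − yᵀa₃ = 40.5 − (6.5·4 + 4.5·5) = 40.5 − 48.5 = -8.

-8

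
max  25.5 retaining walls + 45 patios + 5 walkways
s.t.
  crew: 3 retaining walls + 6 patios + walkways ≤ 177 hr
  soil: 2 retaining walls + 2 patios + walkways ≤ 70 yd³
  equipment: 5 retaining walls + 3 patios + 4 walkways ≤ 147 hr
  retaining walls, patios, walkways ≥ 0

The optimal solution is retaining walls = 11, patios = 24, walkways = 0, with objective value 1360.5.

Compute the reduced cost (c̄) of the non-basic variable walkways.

Check each constraint at x*: crew 177/177 (tight); soil 70/70 (tight); equipment 127/147 (slack 20).
Slack constraints have shadow price 0 (complementary slackness).
The binding rows give the dual system: 3·y_crew + 2·y_soil = 25.5 and 6·y_crew + 2·y_soil = 45.
This yields shadow prices y_crew = 6.5, y_soil = 3.
Reduced cost of walkways: c₃ − yᵀa₃ = 5 − (6.5·1 + 3·1) = 5 − 9.5 = -4.5.

-4.5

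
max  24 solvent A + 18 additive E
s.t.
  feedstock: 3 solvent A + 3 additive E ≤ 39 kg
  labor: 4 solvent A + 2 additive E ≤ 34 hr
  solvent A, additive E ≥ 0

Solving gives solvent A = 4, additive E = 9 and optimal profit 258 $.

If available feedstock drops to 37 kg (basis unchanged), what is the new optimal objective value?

250

Both feedstock and labor are binding at x*.
The binding rows give the dual system: 3·y_feedstock + 4·y_labor = 24 and 3·y_feedstock + 2·y_labor = 18.
This yields shadow prices y_feedstock = 4, y_labor = 3.
Δz = y_feedstock·Δb = 4 × (-2) = -8, so new z* = 258 − 8 = 250.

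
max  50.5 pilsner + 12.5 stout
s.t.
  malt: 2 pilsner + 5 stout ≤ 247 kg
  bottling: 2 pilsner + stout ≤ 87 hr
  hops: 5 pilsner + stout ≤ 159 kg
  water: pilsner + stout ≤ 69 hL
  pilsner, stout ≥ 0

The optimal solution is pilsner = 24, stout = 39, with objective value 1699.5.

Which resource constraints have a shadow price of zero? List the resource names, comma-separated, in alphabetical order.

malt: 243/247 (slack 4)
bottling: 87/87 (binding)
hops: 159/159 (binding)
water: 63/69 (slack 6)
By complementary slackness, a constraint with positive slack has shadow price 0 → malt, water.

malt, water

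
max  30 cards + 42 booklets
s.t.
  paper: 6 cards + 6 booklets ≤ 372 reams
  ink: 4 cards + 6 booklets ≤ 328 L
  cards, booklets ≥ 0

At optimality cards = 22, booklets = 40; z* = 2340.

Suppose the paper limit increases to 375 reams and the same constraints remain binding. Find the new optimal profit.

Check each constraint at x*: paper 372/372 (tight); ink 328/328 (tight).
Dual feasibility on the basic columns requires 6·y_paper + 4·y_ink = 30, 6·y_paper + 6·y_ink = 42.
→ y_paper = 1 and y_ink = 6.
Δz = y_paper·Δb = 1 × (3) = 3, so new z* = 2340 + 3 = 2343.

2343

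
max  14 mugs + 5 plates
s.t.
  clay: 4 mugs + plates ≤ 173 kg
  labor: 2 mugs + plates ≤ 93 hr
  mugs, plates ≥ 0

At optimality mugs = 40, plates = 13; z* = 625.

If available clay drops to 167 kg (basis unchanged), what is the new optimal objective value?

613

Check each constraint at x*: clay 173/173 (tight); labor 93/93 (tight).
From A_Bᵀ y = c: 4·y_clay + 2·y_labor = 14; 1·y_clay + 1·y_labor = 5.
→ y_clay = 2 and y_labor = 3.
Δz = y_clay·Δb = 2 × (-6) = -12, so new z* = 625 − 12 = 613.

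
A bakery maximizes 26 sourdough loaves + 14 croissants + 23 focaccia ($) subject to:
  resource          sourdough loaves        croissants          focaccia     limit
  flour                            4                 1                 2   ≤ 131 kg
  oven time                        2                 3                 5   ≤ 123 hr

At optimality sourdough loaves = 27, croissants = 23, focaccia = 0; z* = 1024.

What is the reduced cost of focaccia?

Both flour and oven time are binding at x*.
From A_Bᵀ y = c: 4·y_flour + 2·y_oven time = 26; 1·y_flour + 3·y_oven time = 14.
This yields shadow prices y_flour = 5, y_oven time = 3.
Reduced cost of focaccia: c₃ − yᵀa₃ = 23 − (5·2 + 3·5) = 23 − 25 = -2.

-2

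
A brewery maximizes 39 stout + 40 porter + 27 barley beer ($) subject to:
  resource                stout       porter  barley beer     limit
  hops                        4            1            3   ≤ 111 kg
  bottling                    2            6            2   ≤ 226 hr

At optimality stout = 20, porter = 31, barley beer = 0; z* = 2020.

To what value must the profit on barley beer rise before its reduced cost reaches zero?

At the optimum: hops uses 111 of 111 (binding); bottling uses 226 of 226 (binding).
From A_Bᵀ y = c: 4·y_hops + 2·y_bottling = 39; 1·y_hops + 6·y_bottling = 40.
This yields shadow prices y_hops = 7, y_bottling = 5.5.
barley beer enters the basis when its profit ≥ yᵀa₃ = 7·3 + 5.5·2 = 32.

32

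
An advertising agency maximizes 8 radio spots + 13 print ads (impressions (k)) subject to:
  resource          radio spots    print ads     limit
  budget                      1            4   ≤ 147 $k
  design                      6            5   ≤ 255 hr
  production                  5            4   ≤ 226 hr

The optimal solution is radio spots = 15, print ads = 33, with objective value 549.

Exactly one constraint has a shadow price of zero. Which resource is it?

production

budget: 147/147 (binding)
design: 255/255 (binding)
production: 207/226 (slack 19)
By complementary slackness, a constraint with positive slack has shadow price 0 → production.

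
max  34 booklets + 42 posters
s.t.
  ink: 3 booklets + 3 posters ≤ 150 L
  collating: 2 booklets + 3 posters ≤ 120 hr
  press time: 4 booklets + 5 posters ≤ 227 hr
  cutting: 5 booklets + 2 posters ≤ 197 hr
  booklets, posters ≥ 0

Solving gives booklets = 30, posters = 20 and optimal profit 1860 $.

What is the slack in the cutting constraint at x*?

7

cutting used = 5·30 + 2·20 = 190; slack = 197 − 190 = 7.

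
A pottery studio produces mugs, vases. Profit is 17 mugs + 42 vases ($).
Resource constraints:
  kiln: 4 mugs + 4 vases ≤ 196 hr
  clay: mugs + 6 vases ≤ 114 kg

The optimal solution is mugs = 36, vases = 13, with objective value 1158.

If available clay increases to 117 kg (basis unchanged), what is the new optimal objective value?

1173

Check each constraint at x*: kiln 196/196 (tight); clay 114/114 (tight).
The binding rows give the dual system: 4·y_kiln + 1·y_clay = 17 and 4·y_kiln + 6·y_clay = 42.
→ y_kiln = 3 and y_clay = 5.
Δz = y_clay·Δb = 5 × (3) = 15, so new z* = 1158 + 15 = 1173.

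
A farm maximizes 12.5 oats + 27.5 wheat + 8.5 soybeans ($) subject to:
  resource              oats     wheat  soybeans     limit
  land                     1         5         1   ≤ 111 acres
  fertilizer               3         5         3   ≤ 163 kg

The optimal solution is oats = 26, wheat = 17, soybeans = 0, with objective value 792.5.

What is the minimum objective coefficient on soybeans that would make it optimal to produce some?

Check each constraint at x*: land 111/111 (tight); fertilizer 163/163 (tight).
The binding rows give the dual system: 1·y_land + 3·y_fertilizer = 12.5 and 5·y_land + 5·y_fertilizer = 27.5.
Solving: y_land = 2, y_fertilizer = 3.5.
soybeans enters the basis when its profit ≥ yᵀa₃ = 2·1 + 3.5·3 = 12.5.

12.5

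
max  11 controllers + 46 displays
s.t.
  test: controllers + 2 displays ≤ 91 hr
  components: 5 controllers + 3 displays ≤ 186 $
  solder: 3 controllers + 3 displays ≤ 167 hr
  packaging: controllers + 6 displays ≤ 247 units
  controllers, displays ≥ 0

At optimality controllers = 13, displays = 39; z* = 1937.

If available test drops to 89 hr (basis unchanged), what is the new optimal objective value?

At the optimum: test uses 91 of 91 (binding); components uses 182 of 186 (slack = 4); solder uses 156 of 167 (slack = 11); packaging uses 247 of 247 (binding).
By complementary slackness, y = 0 for the non-binding constraints.
Dual feasibility on the basic columns requires 1·y_test + 1·y_packaging = 11, 2·y_test + 6·y_packaging = 46.
This yields shadow prices y_test = 5, y_packaging = 6.
Δz = y_test·Δb = 5 × (-2) = -10, so new z* = 1937 − 10 = 1927.

1927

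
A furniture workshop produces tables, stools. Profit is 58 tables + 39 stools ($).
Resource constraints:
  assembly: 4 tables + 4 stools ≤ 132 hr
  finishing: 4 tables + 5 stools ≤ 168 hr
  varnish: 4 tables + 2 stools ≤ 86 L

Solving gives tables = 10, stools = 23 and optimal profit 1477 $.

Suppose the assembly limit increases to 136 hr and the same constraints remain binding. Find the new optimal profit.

Check each constraint at x*: assembly 132/132 (tight); finishing 155/168 (slack 13); varnish 86/86 (tight).
Slack constraints have shadow price 0 (complementary slackness).
The binding rows give the dual system: 4·y_assembly + 4·y_varnish = 58 and 4·y_assembly + 2·y_varnish = 39.
Solving: y_assembly = 5, y_varnish = 9.5.
Δz = y_assembly·Δb = 5 × (4) = 20, so new z* = 1477 + 20 = 1497.

1497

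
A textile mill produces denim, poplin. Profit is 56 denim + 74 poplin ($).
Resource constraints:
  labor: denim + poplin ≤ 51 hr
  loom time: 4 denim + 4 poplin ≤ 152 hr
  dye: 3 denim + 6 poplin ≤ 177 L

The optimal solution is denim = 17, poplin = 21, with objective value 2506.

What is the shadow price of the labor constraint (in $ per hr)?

0

Binding: loom time and dye. Non-binding: labor (13 unused).
Since labor is not tight, its dual is 0.
The binding rows give the dual system: 4·y_loom time + 3·y_dye = 56 and 4·y_loom time + 6·y_dye = 74.
→ y_loom time = 9.5 and y_dye = 6.
Shadow price of labor = 0.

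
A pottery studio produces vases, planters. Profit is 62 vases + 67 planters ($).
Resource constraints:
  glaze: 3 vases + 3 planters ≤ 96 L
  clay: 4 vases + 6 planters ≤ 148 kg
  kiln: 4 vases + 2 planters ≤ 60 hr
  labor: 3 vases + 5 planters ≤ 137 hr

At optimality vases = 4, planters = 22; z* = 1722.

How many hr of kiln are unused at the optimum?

kiln used = 4·4 + 2·22 = 60; slack = 60 − 60 = 0.

0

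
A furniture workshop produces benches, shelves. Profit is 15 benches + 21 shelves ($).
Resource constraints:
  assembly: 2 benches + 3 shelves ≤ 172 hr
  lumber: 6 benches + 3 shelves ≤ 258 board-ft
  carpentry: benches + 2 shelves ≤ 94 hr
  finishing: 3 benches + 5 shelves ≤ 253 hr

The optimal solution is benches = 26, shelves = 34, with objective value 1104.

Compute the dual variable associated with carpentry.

9

Binding: lumber and carpentry. Non-binding: assembly (18 unused), finishing (5 unused).
Since assembly, finishing are not tight, their duals are 0.
From A_Bᵀ y = c: 6·y_lumber + 1·y_carpentry = 15; 3·y_lumber + 2·y_carpentry = 21.
This yields shadow prices y_lumber = 1, y_carpentry = 9.
Shadow price of carpentry = 9.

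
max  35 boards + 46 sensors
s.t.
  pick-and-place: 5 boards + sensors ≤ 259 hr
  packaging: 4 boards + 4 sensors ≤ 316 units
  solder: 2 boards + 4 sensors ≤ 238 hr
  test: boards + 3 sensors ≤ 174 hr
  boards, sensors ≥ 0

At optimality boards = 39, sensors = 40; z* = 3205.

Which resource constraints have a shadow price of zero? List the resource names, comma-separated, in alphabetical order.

pick-and-place: 235/259 (slack 24)
packaging: 316/316 (binding)
solder: 238/238 (binding)
test: 159/174 (slack 15)
By complementary slackness, a constraint with positive slack has shadow price 0 → pick-and-place, test.

pick-and-place, test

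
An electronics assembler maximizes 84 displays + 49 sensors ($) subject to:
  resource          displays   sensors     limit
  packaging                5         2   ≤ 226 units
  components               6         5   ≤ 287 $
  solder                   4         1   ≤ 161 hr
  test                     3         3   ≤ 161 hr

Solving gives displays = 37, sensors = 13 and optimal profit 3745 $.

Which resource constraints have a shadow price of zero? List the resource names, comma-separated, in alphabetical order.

packaging: 211/226 (slack 15)
components: 287/287 (binding)
solder: 161/161 (binding)
test: 150/161 (slack 11)
By complementary slackness, a constraint with positive slack has shadow price 0 → packaging, test.

packaging, test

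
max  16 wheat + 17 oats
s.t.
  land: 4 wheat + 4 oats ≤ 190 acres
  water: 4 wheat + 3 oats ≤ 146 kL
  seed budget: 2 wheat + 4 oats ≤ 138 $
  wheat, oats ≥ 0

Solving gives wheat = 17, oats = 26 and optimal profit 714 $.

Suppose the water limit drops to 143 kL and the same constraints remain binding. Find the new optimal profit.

705

Check each constraint at x*: land 172/190 (slack 18); water 146/146 (tight); seed budget 138/138 (tight).
Since land is not tight, its dual is 0.
Dual feasibility on the basic columns requires 4·y_water + 2·y_seed budget = 16, 3·y_water + 4·y_seed budget = 17.
Solving: y_water = 3, y_seed budget = 2.
Δz = y_water·Δb = 3 × (-3) = -9, so new z* = 714 − 9 = 705.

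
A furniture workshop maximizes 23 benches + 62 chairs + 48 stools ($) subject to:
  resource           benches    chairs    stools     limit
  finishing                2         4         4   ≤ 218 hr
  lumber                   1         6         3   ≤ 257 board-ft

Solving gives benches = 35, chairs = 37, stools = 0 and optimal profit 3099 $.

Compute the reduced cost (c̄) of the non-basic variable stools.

-2

At the optimum: finishing uses 218 of 218 (binding); lumber uses 257 of 257 (binding).
Dual feasibility on the basic columns requires 2·y_finishing + 1·y_lumber = 23, 4·y_finishing + 6·y_lumber = 62.
→ y_finishing = 9.5 and y_lumber = 4.
Reduced cost of stools: c₃ − yᵀa₃ = 48 − (9.5·4 + 4·3) = 48 − 50 = -2.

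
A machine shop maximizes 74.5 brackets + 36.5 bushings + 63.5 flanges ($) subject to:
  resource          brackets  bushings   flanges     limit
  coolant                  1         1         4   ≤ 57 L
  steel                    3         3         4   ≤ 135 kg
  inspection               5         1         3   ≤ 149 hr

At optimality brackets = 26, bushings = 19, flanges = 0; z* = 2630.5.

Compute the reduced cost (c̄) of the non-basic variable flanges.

Binding: steel and inspection. Non-binding: coolant (12 unused).
By complementary slackness, y = 0 for the non-binding constraint.
The binding rows give the dual system: 3·y_steel + 5·y_inspection = 74.5 and 3·y_steel + 1·y_inspection = 36.5.
This yields shadow prices y_steel = 9, y_inspection = 9.5.
Reduced cost of flanges: c₃ − yᵀa₃ = 63.5 − (9·4 + 9.5·3) = 63.5 − 64.5 = -1.

-1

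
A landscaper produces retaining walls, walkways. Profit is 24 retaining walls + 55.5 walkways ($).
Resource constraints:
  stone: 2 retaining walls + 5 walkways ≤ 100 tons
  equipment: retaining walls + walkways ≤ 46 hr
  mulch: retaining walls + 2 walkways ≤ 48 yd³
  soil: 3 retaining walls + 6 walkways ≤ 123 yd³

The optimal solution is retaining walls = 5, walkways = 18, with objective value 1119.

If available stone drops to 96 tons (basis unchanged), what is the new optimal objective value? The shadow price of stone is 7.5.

1089

Δb = -4, so new z* = 1119 + (7.5)·(-4) = 1119 − 30 = 1089.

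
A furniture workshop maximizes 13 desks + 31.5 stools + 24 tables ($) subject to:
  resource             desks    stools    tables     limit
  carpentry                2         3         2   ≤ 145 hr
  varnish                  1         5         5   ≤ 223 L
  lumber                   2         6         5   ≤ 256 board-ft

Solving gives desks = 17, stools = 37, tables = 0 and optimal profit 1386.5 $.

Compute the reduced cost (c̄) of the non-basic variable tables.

-1

At the optimum: carpentry uses 145 of 145 (binding); varnish uses 202 of 223 (slack = 21); lumber uses 256 of 256 (binding).
Slack constraints have shadow price 0 (complementary slackness).
From A_Bᵀ y = c: 2·y_carpentry + 2·y_lumber = 13; 3·y_carpentry + 6·y_lumber = 31.5.
Solving: y_carpentry = 2.5, y_lumber = 4.
Reduced cost of tables: c₃ − yᵀa₃ = 24 − (2.5·2 + 4·5) = 24 − 25 = -1.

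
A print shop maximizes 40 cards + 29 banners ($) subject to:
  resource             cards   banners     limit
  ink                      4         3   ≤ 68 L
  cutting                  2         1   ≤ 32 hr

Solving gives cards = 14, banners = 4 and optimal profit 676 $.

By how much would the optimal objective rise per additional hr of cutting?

At the optimum: ink uses 68 of 68 (binding); cutting uses 32 of 32 (binding).
From A_Bᵀ y = c: 4·y_ink + 2·y_cutting = 40; 3·y_ink + 1·y_cutting = 29.
Solving: y_ink = 9, y_cutting = 2.
Shadow price of cutting = 2.

2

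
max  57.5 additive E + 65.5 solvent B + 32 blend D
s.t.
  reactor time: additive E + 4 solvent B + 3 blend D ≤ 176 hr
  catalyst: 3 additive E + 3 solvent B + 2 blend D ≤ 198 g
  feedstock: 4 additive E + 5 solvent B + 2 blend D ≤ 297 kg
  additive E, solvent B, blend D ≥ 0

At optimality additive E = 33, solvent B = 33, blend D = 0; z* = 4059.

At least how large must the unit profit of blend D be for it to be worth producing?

Check each constraint at x*: reactor time 165/176 (slack 11); catalyst 198/198 (tight); feedstock 297/297 (tight).
Since reactor time is not tight, its dual is 0.
Dual feasibility on the basic columns requires 3·y_catalyst + 4·y_feedstock = 57.5, 3·y_catalyst + 5·y_feedstock = 65.5.
→ y_catalyst = 8.5 and y_feedstock = 8.
blend D enters the basis when its profit ≥ yᵀa₃ = 8.5·2 + 8·2 = 33.

33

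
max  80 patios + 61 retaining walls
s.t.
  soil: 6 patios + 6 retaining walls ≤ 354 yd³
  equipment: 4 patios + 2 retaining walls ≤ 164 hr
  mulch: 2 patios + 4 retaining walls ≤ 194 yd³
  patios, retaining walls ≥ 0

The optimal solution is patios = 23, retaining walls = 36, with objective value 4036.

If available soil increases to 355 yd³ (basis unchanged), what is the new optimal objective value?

Binding: soil and equipment. Non-binding: mulch (4 unused).
By complementary slackness, y = 0 for the non-binding constraint.
From A_Bᵀ y = c: 6·y_soil + 4·y_equipment = 80; 6·y_soil + 2·y_equipment = 61.
→ y_soil = 7 and y_equipment = 9.5.
Δz = y_soil·Δb = 7 × (1) = 7, so new z* = 4036 + 7 = 4043.

4043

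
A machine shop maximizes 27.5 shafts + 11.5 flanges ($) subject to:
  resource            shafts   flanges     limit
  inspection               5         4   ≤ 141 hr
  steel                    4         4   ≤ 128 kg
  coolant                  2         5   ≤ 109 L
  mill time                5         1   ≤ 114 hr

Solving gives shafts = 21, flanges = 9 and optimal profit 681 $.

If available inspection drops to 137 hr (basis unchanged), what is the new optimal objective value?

673

Check each constraint at x*: inspection 141/141 (tight); steel 120/128 (slack 8); coolant 87/109 (slack 22); mill time 114/114 (tight).
Slack constraints have shadow price 0 (complementary slackness).
Dual feasibility on the basic columns requires 5·y_inspection + 5·y_mill time = 27.5, 4·y_inspection + 1·y_mill time = 11.5.
→ y_inspection = 2 and y_mill time = 3.5.
Δz = y_inspection·Δb = 2 × (-4) = -8, so new z* = 681 − 8 = 673.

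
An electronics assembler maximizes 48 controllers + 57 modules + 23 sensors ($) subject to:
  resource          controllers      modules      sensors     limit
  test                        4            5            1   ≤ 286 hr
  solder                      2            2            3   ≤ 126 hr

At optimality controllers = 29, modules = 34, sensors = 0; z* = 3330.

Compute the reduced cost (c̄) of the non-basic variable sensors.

-4

Check each constraint at x*: test 286/286 (tight); solder 126/126 (tight).
From A_Bᵀ y = c: 4·y_test + 2·y_solder = 48; 5·y_test + 2·y_solder = 57.
This yields shadow prices y_test = 9, y_solder = 6.
Reduced cost of sensors: c₃ − yᵀa₃ = 23 − (9·1 + 6·3) = 23 − 27 = -4.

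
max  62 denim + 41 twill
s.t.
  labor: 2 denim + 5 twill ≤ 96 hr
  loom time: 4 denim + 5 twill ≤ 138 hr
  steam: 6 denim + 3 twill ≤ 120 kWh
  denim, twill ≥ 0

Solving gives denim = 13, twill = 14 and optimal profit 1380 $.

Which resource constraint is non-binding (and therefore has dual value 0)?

loom time

labor: 96/96 (binding)
loom time: 122/138 (slack 16)
steam: 120/120 (binding)
By complementary slackness, a constraint with positive slack has shadow price 0 → loom time.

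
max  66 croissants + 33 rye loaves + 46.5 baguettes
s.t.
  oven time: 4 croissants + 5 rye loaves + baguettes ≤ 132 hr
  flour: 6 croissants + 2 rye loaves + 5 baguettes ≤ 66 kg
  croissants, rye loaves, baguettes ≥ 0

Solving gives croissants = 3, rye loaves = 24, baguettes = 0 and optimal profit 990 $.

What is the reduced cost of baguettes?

Check each constraint at x*: oven time 132/132 (tight); flour 66/66 (tight).
From A_Bᵀ y = c: 4·y_oven time + 6·y_flour = 66; 5·y_oven time + 2·y_flour = 33.
→ y_oven time = 3 and y_flour = 9.
Reduced cost of baguettes: c₃ − yᵀa₃ = 46.5 − (3·1 + 9·5) = 46.5 − 48 = -1.5.

-1.5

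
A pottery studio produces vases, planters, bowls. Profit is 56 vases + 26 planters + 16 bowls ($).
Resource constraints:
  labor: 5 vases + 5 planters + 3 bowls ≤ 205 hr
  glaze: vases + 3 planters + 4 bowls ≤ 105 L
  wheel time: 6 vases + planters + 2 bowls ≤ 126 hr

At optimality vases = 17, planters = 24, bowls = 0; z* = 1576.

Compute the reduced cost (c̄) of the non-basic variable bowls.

-8

At the optimum: labor uses 205 of 205 (binding); glaze uses 89 of 105 (slack = 16); wheel time uses 126 of 126 (binding).
By complementary slackness, y = 0 for the non-binding constraint.
Dual feasibility on the basic columns requires 5·y_labor + 6·y_wheel time = 56, 5·y_labor + 1·y_wheel time = 26.
This yields shadow prices y_labor = 4, y_wheel time = 6.
Reduced cost of bowls: c₃ − yᵀa₃ = 16 − (4·3 + 6·2) = 16 − 24 = -8.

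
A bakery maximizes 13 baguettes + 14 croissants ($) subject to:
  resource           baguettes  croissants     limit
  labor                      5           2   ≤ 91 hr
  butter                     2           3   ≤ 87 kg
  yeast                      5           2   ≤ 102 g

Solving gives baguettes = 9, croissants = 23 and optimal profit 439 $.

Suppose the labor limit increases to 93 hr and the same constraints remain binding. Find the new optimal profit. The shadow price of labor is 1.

Δb = 2, so new z* = 439 + (1)·(2) = 439 + 2 = 441.

441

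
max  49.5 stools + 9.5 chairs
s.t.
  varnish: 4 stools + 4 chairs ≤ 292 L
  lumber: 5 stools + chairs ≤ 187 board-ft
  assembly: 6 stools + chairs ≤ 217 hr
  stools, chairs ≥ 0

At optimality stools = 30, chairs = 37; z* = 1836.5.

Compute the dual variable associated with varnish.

0

Binding: lumber and assembly. Non-binding: varnish (24 unused).
Since varnish is not tight, its dual is 0.
From A_Bᵀ y = c: 5·y_lumber + 6·y_assembly = 49.5; 1·y_lumber + 1·y_assembly = 9.5.
→ y_lumber = 7.5 and y_assembly = 2.
Shadow price of varnish = 0.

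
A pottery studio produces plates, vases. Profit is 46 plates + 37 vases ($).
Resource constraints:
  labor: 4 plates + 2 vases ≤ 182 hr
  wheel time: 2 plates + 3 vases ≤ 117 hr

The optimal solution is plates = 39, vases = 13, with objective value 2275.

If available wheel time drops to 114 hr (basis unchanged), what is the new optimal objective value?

2254

Check each constraint at x*: labor 182/182 (tight); wheel time 117/117 (tight).
From A_Bᵀ y = c: 4·y_labor + 2·y_wheel time = 46; 2·y_labor + 3·y_wheel time = 37.
This yields shadow prices y_labor = 8, y_wheel time = 7.
Δz = y_wheel time·Δb = 7 × (-3) = -21, so new z* = 2275 − 21 = 2254.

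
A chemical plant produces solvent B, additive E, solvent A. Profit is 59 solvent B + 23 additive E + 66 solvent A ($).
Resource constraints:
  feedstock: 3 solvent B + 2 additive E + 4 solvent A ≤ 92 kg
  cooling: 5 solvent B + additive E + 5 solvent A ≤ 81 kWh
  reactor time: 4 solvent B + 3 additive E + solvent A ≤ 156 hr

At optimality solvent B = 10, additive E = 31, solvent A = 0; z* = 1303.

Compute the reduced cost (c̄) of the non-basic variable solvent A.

-1

Binding: feedstock and cooling. Non-binding: reactor time (23 unused).
Since reactor time is not tight, its dual is 0.
Dual feasibility on the basic columns requires 3·y_feedstock + 5·y_cooling = 59, 2·y_feedstock + 1·y_cooling = 23.
This yields shadow prices y_feedstock = 8, y_cooling = 7.
Reduced cost of solvent A: c₃ − yᵀa₃ = 66 − (8·4 + 7·5) = 66 − 67 = -1.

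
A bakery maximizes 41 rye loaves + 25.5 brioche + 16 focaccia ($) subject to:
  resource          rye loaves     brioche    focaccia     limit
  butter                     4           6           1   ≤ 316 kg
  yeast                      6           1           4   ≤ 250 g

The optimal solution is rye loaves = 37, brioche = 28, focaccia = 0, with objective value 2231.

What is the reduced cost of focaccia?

At the optimum: butter uses 316 of 316 (binding); yeast uses 250 of 250 (binding).
From A_Bᵀ y = c: 4·y_butter + 6·y_yeast = 41; 6·y_butter + 1·y_yeast = 25.5.
→ y_butter = 3.5 and y_yeast = 4.5.
Reduced cost of focaccia: c₃ − yᵀa₃ = 16 − (3.5·1 + 4.5·4) = 16 − 21.5 = -5.5.

-5.5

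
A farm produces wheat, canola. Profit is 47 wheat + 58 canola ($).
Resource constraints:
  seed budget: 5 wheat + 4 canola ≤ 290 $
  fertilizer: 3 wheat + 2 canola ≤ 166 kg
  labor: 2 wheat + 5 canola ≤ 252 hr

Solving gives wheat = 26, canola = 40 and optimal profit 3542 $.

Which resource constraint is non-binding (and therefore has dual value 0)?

fertilizer

seed budget: 290/290 (binding)
fertilizer: 158/166 (slack 8)
labor: 252/252 (binding)
By complementary slackness, a constraint with positive slack has shadow price 0 → fertilizer.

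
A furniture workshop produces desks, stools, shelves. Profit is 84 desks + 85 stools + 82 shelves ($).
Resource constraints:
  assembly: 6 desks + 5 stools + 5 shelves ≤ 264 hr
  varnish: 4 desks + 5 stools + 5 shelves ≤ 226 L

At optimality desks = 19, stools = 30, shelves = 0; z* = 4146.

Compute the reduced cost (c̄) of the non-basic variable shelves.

Both assembly and varnish are binding at x*.
The binding rows give the dual system: 6·y_assembly + 4·y_varnish = 84 and 5·y_assembly + 5·y_varnish = 85.
→ y_assembly = 8 and y_varnish = 9.
Reduced cost of shelves: c₃ − yᵀa₃ = 82 − (8·5 + 9·5) = 82 − 85 = -3.

-3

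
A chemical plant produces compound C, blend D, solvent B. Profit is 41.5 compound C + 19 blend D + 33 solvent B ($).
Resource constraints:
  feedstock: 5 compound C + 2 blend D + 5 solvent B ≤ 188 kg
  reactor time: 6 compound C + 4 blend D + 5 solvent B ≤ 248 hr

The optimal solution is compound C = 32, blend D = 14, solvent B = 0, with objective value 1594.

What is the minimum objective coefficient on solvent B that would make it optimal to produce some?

40

At the optimum: feedstock uses 188 of 188 (binding); reactor time uses 248 of 248 (binding).
From A_Bᵀ y = c: 5·y_feedstock + 6·y_reactor time = 41.5; 2·y_feedstock + 4·y_reactor time = 19.
→ y_feedstock = 6.5 and y_reactor time = 1.5.
solvent B enters the basis when its profit ≥ yᵀa₃ = 6.5·5 + 1.5·5 = 40.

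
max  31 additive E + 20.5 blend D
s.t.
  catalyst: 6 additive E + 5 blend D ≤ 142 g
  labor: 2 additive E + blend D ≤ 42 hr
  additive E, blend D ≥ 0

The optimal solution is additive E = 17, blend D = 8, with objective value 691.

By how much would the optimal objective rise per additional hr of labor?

8

Check each constraint at x*: catalyst 142/142 (tight); labor 42/42 (tight).
Dual feasibility on the basic columns requires 6·y_catalyst + 2·y_labor = 31, 5·y_catalyst + 1·y_labor = 20.5.
→ y_catalyst = 2.5 and y_labor = 8.
Shadow price of labor = 8.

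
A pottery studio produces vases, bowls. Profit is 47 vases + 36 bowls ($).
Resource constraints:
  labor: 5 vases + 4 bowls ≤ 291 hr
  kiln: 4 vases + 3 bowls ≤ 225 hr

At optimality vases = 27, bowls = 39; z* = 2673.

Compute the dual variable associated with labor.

3

Both labor and kiln are binding at x*.
The binding rows give the dual system: 5·y_labor + 4·y_kiln = 47 and 4·y_labor + 3·y_kiln = 36.
→ y_labor = 3 and y_kiln = 8.
Shadow price of labor = 3.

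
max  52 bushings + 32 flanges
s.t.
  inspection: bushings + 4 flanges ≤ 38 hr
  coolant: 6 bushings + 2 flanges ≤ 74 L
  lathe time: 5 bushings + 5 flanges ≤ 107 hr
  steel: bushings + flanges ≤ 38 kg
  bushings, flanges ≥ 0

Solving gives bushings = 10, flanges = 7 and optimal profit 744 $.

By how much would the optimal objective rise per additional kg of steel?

At the optimum: inspection uses 38 of 38 (binding); coolant uses 74 of 74 (binding); lathe time uses 85 of 107 (slack = 22); steel uses 17 of 38 (slack = 21).
Slack constraints have shadow price 0 (complementary slackness).
From A_Bᵀ y = c: 1·y_inspection + 6·y_coolant = 52; 4·y_inspection + 2·y_coolant = 32.
This yields shadow prices y_inspection = 4, y_coolant = 8.
Shadow price of steel = 0.

0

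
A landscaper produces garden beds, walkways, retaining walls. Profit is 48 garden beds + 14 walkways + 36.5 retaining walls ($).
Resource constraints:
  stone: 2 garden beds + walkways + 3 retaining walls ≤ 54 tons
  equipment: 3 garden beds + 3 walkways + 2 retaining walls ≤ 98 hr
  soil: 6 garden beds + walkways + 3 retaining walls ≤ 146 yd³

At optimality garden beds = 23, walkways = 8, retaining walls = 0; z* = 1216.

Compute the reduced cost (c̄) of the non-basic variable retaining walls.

At the optimum: stone uses 54 of 54 (binding); equipment uses 93 of 98 (slack = 5); soil uses 146 of 146 (binding).
Since equipment is not tight, its dual is 0.
The binding rows give the dual system: 2·y_stone + 6·y_soil = 48 and 1·y_stone + 1·y_soil = 14.
Solving: y_stone = 9, y_soil = 5.
Reduced cost of retaining walls: c₃ − yᵀa₃ = 36.5 − (9·3 + 5·3) = 36.5 − 42 = -5.5.

-5.5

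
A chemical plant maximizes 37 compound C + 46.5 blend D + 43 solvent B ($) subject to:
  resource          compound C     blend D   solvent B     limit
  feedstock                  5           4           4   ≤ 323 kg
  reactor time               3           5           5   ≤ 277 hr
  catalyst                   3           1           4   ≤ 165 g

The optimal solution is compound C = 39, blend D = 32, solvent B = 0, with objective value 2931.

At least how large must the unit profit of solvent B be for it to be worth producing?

46.5

Binding: feedstock and reactor time. Non-binding: catalyst (16 unused).
Since catalyst is not tight, its dual is 0.
From A_Bᵀ y = c: 5·y_feedstock + 3·y_reactor time = 37; 4·y_feedstock + 5·y_reactor time = 46.5.
Solving: y_feedstock = 3.5, y_reactor time = 6.5.
solvent B enters the basis when its profit ≥ yᵀa₃ = 3.5·4 + 6.5·5 = 46.5.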